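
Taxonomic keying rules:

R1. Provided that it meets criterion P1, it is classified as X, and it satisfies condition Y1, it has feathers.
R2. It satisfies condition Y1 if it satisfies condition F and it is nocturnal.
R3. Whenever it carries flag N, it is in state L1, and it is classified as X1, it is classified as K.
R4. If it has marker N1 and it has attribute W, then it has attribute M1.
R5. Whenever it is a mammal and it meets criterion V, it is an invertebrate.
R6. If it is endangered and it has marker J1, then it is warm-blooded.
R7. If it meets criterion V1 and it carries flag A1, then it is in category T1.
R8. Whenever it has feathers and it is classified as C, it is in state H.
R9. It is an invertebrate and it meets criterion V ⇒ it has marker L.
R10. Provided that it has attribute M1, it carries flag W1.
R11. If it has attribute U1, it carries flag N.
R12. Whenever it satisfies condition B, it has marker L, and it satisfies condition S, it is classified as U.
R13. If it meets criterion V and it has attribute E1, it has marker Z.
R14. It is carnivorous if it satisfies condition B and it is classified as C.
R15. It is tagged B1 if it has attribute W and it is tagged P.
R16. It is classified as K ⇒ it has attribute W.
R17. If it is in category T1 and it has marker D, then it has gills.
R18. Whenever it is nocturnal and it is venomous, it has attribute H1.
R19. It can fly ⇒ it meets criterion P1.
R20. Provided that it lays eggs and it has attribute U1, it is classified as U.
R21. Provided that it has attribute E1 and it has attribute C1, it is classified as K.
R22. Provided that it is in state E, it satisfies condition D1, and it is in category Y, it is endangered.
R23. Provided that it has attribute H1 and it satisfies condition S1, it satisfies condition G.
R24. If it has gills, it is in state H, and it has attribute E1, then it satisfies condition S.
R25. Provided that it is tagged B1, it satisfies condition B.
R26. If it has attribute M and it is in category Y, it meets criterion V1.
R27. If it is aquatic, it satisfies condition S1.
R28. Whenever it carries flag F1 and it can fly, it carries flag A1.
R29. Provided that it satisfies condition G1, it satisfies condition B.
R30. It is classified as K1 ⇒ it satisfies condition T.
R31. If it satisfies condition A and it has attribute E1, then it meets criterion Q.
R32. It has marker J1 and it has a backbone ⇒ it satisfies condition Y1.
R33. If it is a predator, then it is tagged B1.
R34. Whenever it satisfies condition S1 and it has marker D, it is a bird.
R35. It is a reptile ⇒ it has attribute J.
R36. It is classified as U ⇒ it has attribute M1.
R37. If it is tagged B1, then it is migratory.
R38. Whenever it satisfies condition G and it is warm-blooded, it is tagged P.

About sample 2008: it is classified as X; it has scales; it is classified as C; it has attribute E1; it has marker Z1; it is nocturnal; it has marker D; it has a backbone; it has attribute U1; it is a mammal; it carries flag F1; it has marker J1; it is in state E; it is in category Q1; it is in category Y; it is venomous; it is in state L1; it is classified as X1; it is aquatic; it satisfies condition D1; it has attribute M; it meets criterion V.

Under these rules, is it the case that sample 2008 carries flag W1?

Forward chaining from the given facts derives: is an invertebrate, has marker L, carries flag N, has marker Z, has attribute H1, is endangered, meets criterion V1, satisfies condition S1, satisfies condition Y1, is a bird, is classified as K, is warm-blooded, has attribute W, satisfies condition G, is tagged P, is tagged B1, satisfies condition B, is migratory, is carnivorous.
The only rule concluding "it carries flag W1" is R10, which needs "it has attribute M1"; that is never established.

No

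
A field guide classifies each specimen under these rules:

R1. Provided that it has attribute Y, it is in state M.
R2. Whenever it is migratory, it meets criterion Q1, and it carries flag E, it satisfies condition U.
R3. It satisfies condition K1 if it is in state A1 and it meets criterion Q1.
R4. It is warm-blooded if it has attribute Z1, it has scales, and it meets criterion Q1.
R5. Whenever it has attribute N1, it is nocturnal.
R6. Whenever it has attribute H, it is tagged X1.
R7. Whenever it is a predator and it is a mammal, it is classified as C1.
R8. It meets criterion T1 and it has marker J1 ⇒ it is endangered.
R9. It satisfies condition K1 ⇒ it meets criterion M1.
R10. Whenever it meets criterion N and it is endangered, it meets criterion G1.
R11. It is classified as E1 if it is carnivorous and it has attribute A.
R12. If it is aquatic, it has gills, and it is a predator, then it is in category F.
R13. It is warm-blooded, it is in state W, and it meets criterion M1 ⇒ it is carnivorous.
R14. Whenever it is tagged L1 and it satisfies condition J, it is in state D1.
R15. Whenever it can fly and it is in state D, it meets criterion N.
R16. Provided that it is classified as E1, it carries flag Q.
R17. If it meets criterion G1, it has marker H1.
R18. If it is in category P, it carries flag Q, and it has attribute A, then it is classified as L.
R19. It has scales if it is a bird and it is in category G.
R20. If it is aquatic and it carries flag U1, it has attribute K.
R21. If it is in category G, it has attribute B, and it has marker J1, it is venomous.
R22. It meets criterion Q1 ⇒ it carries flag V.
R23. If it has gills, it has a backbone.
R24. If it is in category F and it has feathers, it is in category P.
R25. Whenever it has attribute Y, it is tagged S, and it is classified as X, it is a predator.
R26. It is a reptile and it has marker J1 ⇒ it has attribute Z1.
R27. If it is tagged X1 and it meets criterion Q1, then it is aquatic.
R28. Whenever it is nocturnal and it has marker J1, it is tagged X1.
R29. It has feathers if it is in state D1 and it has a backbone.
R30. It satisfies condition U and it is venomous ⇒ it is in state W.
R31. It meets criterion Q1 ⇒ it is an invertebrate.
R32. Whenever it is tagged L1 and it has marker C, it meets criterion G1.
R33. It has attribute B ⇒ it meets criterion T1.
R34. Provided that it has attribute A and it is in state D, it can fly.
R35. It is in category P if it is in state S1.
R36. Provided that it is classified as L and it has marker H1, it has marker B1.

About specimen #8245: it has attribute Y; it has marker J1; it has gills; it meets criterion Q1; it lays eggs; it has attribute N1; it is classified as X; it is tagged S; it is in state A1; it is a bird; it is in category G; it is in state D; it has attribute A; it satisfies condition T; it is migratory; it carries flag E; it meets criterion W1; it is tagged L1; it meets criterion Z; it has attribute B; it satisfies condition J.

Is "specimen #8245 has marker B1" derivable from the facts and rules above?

No

Forward chaining from the given facts derives: is in state M, satisfies condition U, satisfies condition K1, is nocturnal, meets criterion M1, is in state D1, has scales, is venomous, carries flag V, has a backbone, is a predator, is tagged X1, has feathers, is in state W, is an invertebrate, meets criterion T1, can fly, is endangered, meets criterion N, is aquatic, meets criterion G1, is in category F, has marker H1, is in category P.
The only rule concluding "it has marker B1" is R36, which needs "it is classified as L"; that is never established.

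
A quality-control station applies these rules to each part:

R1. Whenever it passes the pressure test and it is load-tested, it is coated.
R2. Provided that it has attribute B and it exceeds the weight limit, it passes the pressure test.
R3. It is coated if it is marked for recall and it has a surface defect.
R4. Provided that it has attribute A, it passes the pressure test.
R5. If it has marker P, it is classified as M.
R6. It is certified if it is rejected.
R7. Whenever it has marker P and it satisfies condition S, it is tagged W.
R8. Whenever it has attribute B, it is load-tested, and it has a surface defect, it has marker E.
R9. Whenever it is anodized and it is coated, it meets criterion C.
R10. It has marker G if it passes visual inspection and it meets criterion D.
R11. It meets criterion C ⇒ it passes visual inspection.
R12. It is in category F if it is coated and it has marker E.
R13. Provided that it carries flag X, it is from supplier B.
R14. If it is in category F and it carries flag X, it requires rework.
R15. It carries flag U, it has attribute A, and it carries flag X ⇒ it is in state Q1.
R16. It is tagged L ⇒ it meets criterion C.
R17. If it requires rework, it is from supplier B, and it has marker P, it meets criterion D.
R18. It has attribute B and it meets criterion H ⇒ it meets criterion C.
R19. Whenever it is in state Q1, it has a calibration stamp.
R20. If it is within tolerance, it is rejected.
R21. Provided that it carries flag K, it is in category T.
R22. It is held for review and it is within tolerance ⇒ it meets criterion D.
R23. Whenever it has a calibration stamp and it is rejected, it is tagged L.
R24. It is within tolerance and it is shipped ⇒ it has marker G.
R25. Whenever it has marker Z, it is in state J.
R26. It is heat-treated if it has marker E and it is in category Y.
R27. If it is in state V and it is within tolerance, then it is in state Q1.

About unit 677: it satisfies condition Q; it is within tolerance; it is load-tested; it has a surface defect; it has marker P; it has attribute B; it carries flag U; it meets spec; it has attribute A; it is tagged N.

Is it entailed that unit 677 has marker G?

Forward chaining from the given facts derives: passes the pressure test, is classified as M, has marker E, is rejected, is coated, is certified, is in category F.
Rules concluding "it has marker G": R10 needs "it passes visual inspection"; R24 needs "it is shipped" — none of these are established.

No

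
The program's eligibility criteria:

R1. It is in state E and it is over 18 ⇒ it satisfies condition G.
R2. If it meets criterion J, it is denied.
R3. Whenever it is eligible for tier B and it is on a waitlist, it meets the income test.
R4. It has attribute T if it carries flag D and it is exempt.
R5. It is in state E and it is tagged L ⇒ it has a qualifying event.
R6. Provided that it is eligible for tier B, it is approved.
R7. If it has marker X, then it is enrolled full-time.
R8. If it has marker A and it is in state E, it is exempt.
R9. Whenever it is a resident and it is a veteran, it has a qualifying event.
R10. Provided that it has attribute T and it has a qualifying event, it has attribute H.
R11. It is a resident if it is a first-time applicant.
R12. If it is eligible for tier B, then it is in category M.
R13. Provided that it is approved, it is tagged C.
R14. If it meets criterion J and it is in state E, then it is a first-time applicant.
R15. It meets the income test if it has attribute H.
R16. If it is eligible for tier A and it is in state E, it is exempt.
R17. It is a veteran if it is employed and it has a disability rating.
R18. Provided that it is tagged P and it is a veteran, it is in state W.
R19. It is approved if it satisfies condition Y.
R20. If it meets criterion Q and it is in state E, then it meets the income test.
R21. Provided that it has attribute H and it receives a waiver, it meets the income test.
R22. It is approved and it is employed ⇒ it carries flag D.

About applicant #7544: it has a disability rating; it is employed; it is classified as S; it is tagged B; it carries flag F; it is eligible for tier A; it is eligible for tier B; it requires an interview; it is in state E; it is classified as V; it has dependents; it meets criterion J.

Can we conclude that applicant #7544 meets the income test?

By R6 (it is eligible for tier B): it is approved.
By R14 (it meets criterion J, it is in state E): it is a first-time applicant.
By R16 (it is eligible for tier A, it is in state E): it is exempt.
By R17 (it is employed, it has a disability rating): it is a veteran.
By R22 (it is approved, it is employed): it carries flag D.
By R4 (it carries flag D, it is exempt): it has attribute T.
By R11 (it is a first-time applicant): it is a resident.
By R9 (it is a resident, it is a veteran): it has a qualifying event.
By R10 (it has attribute T, it has a qualifying event): it has attribute H.
By R15 (it has attribute H): it meets the income test.

Yes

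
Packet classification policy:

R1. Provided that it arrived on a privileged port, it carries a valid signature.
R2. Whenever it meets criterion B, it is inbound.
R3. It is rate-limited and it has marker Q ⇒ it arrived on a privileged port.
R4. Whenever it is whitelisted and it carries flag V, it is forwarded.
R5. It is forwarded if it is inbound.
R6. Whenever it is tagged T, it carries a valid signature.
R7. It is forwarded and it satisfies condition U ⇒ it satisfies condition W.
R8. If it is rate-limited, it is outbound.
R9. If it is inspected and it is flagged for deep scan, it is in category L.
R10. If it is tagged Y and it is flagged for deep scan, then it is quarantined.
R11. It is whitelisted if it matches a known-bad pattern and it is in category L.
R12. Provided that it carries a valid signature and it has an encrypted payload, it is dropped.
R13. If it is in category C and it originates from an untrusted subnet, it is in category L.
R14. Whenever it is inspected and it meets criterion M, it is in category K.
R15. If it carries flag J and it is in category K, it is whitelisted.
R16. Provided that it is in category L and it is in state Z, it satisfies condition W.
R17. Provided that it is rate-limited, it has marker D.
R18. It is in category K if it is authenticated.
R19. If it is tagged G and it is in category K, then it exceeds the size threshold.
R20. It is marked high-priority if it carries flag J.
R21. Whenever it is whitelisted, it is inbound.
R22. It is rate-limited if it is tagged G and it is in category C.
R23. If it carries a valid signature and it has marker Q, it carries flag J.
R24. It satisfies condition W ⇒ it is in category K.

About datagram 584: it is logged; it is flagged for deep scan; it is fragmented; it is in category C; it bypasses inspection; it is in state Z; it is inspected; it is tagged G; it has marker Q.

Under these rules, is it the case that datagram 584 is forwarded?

Yes

By R9 (it is inspected, it is flagged for deep scan): it is in category L.
By R16 (it is in category L, it is in state Z): it satisfies condition W.
By R22 (it is tagged G, it is in category C): it is rate-limited.
By R24 (it satisfies condition W): it is in category K.
By R3 (it is rate-limited, it has marker Q): it arrived on a privileged port.
By R1 (it arrived on a privileged port): it carries a valid signature.
By R23 (it carries a valid signature, it has marker Q): it carries flag J.
By R15 (it carries flag J, it is in category K): it is whitelisted.
By R21 (it is whitelisted): it is inbound.
By R5 (it is inbound): it is forwarded.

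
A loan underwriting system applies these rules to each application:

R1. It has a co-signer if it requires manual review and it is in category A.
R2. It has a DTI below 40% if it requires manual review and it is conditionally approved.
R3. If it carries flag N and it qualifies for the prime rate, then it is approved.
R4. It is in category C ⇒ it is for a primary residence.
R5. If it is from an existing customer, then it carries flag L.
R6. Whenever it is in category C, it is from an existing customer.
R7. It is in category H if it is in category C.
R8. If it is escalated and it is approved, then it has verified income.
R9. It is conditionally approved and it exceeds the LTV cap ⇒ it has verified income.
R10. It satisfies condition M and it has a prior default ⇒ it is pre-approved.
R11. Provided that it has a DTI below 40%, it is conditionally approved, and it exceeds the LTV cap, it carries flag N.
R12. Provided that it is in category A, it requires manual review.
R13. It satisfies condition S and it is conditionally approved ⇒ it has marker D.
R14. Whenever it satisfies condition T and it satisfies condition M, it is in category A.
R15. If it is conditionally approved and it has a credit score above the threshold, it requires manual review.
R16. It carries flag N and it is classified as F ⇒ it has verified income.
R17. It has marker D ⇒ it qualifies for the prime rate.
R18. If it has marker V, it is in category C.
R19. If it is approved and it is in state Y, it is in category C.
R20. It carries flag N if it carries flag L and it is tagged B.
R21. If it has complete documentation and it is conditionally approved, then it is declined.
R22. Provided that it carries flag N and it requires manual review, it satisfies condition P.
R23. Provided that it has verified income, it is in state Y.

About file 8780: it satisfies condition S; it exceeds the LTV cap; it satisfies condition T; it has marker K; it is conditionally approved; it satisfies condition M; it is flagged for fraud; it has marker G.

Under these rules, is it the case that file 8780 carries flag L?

By R9 (it is conditionally approved, it exceeds the LTV cap): it has verified income.
By R13 (it satisfies condition S, it is conditionally approved): it has marker D.
By R14 (it satisfies condition T, it satisfies condition M): it is in category A.
By R17 (it has marker D): it qualifies for the prime rate.
By R23 (it has verified income): it is in state Y.
By R12 (it is in category A): it requires manual review.
By R2 (it requires manual review, it is conditionally approved): it has a DTI below 40%.
By R11 (it has a DTI below 40%, it is conditionally approved, it exceeds the LTV cap): it carries flag N.
By R3 (it carries flag N, it qualifies for the prime rate): it is approved.
By R19 (it is approved, it is in state Y): it is in category C.
By R6 (it is in category C): it is from an existing customer.
By R5 (it is from an existing customer): it carries flag L.

Yes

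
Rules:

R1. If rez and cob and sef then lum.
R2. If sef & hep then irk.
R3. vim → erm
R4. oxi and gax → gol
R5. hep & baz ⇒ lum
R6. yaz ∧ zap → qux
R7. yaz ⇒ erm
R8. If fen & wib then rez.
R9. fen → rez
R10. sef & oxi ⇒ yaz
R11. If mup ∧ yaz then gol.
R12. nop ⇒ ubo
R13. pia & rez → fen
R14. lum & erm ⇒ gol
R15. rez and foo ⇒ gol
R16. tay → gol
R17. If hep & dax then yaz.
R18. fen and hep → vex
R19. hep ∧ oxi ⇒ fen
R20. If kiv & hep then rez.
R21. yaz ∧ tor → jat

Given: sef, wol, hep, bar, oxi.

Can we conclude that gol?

Forward chaining from the given facts derives: irk, yaz, fen, erm, rez, vex.
Rules concluding gol: R4 needs gax; R11 needs mup; R14 needs lum; R15 needs foo; R16 needs tay — none of these are established.

No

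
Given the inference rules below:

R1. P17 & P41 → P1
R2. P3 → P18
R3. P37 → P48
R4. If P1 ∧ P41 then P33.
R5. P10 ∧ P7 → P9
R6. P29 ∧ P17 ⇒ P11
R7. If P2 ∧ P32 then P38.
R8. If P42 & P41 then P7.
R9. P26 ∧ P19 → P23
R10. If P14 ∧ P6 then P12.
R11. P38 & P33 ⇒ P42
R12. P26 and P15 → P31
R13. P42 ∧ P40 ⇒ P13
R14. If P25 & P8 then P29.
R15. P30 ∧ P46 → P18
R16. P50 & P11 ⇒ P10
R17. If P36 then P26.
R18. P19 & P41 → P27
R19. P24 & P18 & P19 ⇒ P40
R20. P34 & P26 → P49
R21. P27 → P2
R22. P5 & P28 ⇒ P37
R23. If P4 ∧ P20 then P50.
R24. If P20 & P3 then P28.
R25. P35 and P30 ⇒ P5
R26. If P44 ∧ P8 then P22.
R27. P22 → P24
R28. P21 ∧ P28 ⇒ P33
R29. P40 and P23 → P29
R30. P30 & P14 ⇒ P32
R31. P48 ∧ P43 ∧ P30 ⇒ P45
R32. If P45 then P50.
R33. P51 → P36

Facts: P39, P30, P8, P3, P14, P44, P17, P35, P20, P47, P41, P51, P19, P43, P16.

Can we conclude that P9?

P1  (by R1: P17, P41)
P18  (by R2: P3)
P33  (by R4: P1, P41)
P27  (by R18: P19, P41)
P2  (by R21: P27)
P28  (by R24: P20, P3)
P5  (by R25: P35, P30)
P22  (by R26: P44, P8)
P24  (by R27: P22)
P32  (by R30: P30, P14)
P36  (by R33: P51)
P38  (by R7: P2, P32)
P42  (by R11: P38, P33)
P26  (by R17: P36)
P40  (by R19: P24, P18, P19)
P37  (by R22: P5, P28)
P48  (by R3: P37)
P7  (by R8: P42, P41)
P23  (by R9: P26, P19)
P29  (by R29: P40, P23)
P45  (by R31: P48, P43, P30)
P50  (by R32: P45)
P11  (by R6: P29, P17)
P10  (by R16: P50, P11)
P9  (by R5: P10, P7)

Yes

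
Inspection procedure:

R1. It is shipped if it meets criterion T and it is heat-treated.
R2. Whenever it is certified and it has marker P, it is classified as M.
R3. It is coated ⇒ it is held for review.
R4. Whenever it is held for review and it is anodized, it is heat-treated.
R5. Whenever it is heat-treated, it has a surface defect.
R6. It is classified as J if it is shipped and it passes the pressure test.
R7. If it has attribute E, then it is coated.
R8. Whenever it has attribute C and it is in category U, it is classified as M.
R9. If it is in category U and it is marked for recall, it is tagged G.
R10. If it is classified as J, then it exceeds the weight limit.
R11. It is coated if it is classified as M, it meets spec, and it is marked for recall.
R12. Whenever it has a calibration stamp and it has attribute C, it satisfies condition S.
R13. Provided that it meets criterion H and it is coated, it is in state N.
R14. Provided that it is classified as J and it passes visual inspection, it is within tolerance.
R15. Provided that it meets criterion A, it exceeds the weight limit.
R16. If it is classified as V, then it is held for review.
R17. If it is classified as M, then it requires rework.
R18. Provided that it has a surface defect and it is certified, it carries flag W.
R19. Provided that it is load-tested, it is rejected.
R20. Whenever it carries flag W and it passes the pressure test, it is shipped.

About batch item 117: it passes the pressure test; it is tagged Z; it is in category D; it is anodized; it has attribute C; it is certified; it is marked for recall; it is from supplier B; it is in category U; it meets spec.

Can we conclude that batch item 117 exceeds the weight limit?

By R8 (it has attribute C, it is in category U): it is classified as M.
By R11 (it is classified as M, it meets spec, it is marked for recall): it is coated.
By R3 (it is coated): it is held for review.
By R4 (it is held for review, it is anodized): it is heat-treated.
By R5 (it is heat-treated): it has a surface defect.
By R18 (it has a surface defect, it is certified): it carries flag W.
By R20 (it carries flag W, it passes the pressure test): it is shipped.
By R6 (it is shipped, it passes the pressure test): it is classified as J.
By R10 (it is classified as J): it exceeds the weight limit.

Yes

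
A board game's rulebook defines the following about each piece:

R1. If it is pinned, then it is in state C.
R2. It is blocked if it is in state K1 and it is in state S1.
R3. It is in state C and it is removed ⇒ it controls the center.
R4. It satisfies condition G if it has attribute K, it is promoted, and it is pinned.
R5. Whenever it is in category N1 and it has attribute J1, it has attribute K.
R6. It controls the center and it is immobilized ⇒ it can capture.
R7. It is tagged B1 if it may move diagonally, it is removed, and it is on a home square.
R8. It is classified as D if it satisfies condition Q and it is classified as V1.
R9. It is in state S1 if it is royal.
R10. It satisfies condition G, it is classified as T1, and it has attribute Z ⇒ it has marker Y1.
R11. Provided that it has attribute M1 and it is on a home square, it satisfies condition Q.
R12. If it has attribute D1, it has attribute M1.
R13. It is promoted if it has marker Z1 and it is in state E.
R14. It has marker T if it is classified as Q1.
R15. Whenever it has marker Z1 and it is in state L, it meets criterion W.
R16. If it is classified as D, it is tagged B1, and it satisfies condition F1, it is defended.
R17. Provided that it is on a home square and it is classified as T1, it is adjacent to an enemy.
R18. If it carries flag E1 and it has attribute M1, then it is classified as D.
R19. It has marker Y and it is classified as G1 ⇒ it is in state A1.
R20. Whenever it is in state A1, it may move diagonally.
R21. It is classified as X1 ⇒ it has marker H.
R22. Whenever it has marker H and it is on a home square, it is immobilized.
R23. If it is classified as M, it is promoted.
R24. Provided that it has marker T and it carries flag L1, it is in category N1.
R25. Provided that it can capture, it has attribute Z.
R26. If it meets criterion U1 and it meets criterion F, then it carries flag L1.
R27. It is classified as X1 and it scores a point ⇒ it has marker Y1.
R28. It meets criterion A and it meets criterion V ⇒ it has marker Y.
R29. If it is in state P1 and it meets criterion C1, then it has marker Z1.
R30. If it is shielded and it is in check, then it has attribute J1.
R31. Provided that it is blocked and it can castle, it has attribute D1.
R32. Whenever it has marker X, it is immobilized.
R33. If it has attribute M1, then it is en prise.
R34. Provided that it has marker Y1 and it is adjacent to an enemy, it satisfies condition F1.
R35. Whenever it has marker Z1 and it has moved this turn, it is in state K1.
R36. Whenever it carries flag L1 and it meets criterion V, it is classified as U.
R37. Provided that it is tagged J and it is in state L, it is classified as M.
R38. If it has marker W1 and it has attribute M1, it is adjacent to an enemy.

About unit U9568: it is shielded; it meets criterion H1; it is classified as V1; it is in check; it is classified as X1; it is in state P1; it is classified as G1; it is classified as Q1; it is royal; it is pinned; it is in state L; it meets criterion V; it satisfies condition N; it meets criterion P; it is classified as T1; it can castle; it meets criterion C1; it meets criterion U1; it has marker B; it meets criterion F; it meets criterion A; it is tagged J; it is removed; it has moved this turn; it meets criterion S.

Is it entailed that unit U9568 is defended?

No

Forward chaining from the given facts derives: is in state C, controls the center, is in state S1, has marker T, has marker H, carries flag L1, has marker Y, has marker Z1, has attribute J1, is in state K1, is classified as U, is classified as M, is blocked, meets criterion W, is in state A1, may move diagonally, is promoted, is in category N1, has attribute D1, has attribute K, has attribute M1, is en prise, satisfies condition G.
The only rule concluding "it is defended" is R16, which needs "it is classified as D"; that is never established.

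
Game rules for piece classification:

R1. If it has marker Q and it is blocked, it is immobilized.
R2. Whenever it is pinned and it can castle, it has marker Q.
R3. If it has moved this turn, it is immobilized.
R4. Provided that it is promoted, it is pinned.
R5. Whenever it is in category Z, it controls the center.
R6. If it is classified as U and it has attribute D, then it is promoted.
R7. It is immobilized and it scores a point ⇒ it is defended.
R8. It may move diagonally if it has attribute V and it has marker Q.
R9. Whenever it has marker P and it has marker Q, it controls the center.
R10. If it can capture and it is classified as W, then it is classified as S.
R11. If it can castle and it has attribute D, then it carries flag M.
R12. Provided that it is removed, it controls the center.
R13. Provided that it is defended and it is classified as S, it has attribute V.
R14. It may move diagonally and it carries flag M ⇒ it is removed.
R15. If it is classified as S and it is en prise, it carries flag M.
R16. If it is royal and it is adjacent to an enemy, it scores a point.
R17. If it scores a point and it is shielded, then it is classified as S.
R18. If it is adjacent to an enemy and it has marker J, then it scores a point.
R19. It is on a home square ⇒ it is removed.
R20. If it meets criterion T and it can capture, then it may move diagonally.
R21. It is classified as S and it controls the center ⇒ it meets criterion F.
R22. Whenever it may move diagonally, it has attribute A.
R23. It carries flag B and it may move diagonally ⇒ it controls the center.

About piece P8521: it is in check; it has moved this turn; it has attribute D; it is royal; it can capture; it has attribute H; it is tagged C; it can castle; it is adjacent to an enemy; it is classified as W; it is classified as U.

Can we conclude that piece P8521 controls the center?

Yes

By R3 (it has moved this turn): it is immobilized.
By R6 (it is classified as U, it has attribute D): it is promoted.
By R10 (it can capture, it is classified as W): it is classified as S.
By R11 (it can castle, it has attribute D): it carries flag M.
By R16 (it is royal, it is adjacent to an enemy): it scores a point.
By R4 (it is promoted): it is pinned.
By R7 (it is immobilized, it scores a point): it is defended.
By R13 (it is defended, it is classified as S): it has attribute V.
By R2 (it is pinned, it can castle): it has marker Q.
By R8 (it has attribute V, it has marker Q): it may move diagonally.
By R14 (it may move diagonally, it carries flag M): it is removed.
By R12 (it is removed): it controls the center.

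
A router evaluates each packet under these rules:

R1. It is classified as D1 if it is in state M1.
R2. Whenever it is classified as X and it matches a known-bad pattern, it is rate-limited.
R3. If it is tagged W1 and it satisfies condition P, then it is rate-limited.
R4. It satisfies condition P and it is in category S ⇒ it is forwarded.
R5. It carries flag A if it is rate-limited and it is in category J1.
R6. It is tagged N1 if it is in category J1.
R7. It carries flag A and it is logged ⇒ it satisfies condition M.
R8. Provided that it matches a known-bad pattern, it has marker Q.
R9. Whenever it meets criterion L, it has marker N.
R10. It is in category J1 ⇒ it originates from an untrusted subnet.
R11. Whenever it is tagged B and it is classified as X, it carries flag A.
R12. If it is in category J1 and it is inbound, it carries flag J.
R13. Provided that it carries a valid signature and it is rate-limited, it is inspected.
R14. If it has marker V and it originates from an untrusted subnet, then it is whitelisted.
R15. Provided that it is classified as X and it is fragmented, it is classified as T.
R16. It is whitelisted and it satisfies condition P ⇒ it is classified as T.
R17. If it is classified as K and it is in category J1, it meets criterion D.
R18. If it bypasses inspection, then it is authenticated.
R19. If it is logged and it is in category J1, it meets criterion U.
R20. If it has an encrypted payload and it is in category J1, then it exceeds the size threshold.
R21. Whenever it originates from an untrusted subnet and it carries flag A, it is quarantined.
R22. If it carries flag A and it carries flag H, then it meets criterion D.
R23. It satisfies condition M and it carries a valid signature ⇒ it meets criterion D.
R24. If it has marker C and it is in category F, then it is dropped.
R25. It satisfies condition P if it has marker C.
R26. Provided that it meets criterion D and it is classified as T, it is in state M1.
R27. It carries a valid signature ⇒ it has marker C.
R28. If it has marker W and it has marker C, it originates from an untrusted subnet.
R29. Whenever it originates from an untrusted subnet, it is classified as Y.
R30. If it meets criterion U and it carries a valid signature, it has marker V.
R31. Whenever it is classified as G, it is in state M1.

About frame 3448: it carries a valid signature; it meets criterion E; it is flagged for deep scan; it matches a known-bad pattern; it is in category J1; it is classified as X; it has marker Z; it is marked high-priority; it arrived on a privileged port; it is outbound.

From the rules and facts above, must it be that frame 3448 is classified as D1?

No

Forward chaining from the given facts derives: is rate-limited, carries flag A, is tagged N1, has marker Q, originates from an untrusted subnet, is inspected, is quarantined, has marker C, is classified as Y, satisfies condition P.
The only rule concluding "it is classified as D1" is R1, which needs "it is in state M1"; that is never established.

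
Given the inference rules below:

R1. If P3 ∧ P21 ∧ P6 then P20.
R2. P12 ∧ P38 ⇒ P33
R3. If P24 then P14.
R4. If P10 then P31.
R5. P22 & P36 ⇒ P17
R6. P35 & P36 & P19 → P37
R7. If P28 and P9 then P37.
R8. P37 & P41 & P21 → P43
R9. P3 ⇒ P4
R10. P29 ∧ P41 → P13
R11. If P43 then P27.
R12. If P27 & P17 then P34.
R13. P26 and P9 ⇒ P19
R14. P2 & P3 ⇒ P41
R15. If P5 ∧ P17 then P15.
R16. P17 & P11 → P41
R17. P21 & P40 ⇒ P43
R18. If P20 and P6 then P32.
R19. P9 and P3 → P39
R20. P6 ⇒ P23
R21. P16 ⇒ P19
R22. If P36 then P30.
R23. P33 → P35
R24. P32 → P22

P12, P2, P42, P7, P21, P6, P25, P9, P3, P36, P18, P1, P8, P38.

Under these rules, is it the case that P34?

No

Forward chaining from the given facts derives: P20, P33, P4, P41, P32, P39, P23, P30, P35, P22, P17.
The only rule concluding P34 is R12, which needs P27; that is never established.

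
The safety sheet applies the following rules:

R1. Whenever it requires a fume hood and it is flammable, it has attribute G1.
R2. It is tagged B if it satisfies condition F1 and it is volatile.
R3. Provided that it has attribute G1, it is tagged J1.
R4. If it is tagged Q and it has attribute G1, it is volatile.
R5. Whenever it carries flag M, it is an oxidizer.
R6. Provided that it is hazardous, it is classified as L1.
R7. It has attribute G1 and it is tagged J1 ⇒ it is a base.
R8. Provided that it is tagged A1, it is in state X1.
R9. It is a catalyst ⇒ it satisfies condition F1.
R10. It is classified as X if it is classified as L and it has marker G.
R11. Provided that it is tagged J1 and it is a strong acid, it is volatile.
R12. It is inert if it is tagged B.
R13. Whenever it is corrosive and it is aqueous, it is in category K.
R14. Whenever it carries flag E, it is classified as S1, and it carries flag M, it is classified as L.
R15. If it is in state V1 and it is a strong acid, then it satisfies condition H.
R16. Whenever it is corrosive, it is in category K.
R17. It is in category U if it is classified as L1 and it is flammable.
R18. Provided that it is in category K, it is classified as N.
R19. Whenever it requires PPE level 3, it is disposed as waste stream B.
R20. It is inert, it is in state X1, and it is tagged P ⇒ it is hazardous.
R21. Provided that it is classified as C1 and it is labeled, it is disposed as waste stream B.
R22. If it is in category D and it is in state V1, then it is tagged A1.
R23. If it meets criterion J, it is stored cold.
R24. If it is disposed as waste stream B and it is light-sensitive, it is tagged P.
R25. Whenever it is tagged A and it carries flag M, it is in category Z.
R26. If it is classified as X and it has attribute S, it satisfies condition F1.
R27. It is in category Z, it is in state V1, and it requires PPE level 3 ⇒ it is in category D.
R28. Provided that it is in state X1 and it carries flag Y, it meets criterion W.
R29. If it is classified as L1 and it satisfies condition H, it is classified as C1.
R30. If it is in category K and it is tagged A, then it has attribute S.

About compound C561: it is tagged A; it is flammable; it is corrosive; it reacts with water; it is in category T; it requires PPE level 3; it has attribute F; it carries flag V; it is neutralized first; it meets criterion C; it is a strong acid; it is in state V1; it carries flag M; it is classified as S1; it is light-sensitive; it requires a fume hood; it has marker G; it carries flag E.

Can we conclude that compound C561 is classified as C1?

Yes

By R1 (it requires a fume hood, it is flammable): it has attribute G1.
By R3 (it has attribute G1): it is tagged J1.
By R11 (it is tagged J1, it is a strong acid): it is volatile.
By R14 (it carries flag E, it is classified as S1, it carries flag M): it is classified as L.
By R15 (it is in state V1, it is a strong acid): it satisfies condition H.
By R16 (it is corrosive): it is in category K.
By R19 (it requires PPE level 3): it is disposed as waste stream B.
By R24 (it is disposed as waste stream B, it is light-sensitive): it is tagged P.
By R25 (it is tagged A, it carries flag M): it is in category Z.
By R27 (it is in category Z, it is in state V1, it requires PPE level 3): it is in category D.
By R30 (it is in category K, it is tagged A): it has attribute S.
By R10 (it is classified as L, it has marker G): it is classified as X.
By R22 (it is in category D, it is in state V1): it is tagged A1.
By R26 (it is classified as X, it has attribute S): it satisfies condition F1.
By R2 (it satisfies condition F1, it is volatile): it is tagged B.
By R8 (it is tagged A1): it is in state X1.
By R12 (it is tagged B): it is inert.
By R20 (it is inert, it is in state X1, it is tagged P): it is hazardous.
By R6 (it is hazardous): it is classified as L1.
By R29 (it is classified as L1, it satisfies condition H): it is classified as C1.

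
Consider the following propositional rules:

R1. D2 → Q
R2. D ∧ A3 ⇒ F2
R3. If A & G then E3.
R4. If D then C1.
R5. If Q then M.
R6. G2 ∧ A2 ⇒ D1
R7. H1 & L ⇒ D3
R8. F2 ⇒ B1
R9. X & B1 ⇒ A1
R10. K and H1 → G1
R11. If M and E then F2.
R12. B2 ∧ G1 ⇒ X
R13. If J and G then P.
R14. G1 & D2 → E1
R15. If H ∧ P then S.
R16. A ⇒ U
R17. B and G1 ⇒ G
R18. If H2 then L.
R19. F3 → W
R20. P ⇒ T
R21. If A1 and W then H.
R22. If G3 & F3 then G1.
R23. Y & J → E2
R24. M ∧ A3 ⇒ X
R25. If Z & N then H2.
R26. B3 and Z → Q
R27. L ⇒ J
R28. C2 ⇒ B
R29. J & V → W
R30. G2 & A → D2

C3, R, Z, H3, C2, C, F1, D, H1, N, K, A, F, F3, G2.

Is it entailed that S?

No

Forward chaining from the given facts derives: C1, G1, U, W, H2, B, D2, Q, M, E1, G, L, J, E3, D3, P, T.
The only rule concluding S is R15, which needs H; that is never established.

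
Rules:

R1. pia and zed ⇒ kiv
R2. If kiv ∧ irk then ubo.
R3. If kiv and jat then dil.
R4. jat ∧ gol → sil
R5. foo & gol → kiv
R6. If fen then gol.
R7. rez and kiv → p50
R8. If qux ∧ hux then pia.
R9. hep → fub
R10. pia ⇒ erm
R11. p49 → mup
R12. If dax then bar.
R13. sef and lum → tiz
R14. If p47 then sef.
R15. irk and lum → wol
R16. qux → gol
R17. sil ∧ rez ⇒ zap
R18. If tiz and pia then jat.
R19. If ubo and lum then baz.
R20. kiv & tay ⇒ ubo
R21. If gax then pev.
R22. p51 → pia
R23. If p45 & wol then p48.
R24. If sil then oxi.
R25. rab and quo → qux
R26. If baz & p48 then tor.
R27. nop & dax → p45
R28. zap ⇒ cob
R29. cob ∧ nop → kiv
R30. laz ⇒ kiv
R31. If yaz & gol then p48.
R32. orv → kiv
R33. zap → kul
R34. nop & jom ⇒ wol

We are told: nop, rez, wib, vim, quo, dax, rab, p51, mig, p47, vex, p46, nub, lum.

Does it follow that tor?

Forward chaining from the given facts derives: bar, sef, pia, qux, p45, erm, tiz, gol, jat, sil, zap, oxi, cob, kiv, kul, dil, p50.
The only rule concluding tor is R26, which needs baz; that is never established.

No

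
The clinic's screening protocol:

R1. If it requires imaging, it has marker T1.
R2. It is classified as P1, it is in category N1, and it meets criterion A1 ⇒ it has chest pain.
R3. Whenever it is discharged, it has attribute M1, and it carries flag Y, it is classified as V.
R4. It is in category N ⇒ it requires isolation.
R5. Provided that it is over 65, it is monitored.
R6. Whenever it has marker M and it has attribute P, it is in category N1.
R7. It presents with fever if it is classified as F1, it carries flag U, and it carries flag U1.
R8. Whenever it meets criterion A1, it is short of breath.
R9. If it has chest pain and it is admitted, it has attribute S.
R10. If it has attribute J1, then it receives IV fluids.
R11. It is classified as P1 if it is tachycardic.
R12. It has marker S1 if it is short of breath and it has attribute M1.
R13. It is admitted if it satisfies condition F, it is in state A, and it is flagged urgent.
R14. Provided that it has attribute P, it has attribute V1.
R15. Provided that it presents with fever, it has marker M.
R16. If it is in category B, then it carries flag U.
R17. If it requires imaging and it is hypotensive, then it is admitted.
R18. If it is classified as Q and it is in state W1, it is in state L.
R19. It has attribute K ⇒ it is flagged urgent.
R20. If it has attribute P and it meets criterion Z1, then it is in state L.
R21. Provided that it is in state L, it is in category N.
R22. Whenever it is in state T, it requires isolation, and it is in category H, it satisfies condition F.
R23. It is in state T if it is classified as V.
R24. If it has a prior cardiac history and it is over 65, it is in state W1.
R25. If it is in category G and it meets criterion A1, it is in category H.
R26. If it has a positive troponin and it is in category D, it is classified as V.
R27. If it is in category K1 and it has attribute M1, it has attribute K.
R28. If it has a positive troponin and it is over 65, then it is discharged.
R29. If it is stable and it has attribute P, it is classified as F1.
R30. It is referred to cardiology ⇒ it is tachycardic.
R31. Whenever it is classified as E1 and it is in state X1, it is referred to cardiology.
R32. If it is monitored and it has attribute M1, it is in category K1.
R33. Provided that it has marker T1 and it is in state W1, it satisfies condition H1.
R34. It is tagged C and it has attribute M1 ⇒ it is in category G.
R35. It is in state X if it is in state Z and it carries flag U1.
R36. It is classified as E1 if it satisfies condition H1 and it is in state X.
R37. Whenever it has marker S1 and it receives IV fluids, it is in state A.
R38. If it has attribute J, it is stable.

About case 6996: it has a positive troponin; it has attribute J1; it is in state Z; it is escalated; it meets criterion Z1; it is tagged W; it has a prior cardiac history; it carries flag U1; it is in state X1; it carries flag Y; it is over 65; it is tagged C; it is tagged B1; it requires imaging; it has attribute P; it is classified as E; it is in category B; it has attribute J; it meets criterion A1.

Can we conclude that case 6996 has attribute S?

Forward chaining from the given facts derives: has marker T1, is monitored, is short of breath, receives IV fluids, has attribute V1, carries flag U, is in state L, is in category N, is in state W1, is discharged, satisfies condition H1, is in state X, is classified as E1, is stable, requires isolation, is classified as F1, is referred to cardiology, presents with fever, has marker M, is tachycardic, is in category N1, is classified as P1, has chest pain.
The only rule concluding "it has attribute S" is R9, which needs "it is admitted"; that is never established.

No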